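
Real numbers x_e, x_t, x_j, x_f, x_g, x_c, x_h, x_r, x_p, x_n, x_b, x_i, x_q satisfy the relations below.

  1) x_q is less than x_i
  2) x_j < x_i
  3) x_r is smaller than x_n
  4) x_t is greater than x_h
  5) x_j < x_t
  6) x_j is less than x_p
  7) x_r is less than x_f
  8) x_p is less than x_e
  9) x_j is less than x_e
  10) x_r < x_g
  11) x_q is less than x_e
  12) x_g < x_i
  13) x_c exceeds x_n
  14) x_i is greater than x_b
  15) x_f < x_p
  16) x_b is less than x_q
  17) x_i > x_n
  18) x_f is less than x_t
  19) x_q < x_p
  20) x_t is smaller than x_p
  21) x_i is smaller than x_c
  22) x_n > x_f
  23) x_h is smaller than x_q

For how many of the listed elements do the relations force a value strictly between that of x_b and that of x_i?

The relations place x_b below x_i. An element lies strictly between them when it is forced above x_b and also forced below x_i.
Above x_b: {x_q, x_c, x_p, x_e}. Below x_i: {x_r, x_g, x_j, x_f, x_n, x_h, x_q}.
Intersection: {x_q} — 1.

1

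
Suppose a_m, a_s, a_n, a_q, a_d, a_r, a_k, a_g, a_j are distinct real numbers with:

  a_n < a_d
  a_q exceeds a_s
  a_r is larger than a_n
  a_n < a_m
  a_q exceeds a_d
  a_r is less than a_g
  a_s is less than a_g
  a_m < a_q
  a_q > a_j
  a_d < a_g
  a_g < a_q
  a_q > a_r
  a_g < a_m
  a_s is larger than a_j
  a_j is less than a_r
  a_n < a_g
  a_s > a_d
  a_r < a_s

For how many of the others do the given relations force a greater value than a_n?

6

The elements the relations force above a_n are a_d, a_r, a_s, a_g, a_m, a_q — no chain reaches any other.
That is 6.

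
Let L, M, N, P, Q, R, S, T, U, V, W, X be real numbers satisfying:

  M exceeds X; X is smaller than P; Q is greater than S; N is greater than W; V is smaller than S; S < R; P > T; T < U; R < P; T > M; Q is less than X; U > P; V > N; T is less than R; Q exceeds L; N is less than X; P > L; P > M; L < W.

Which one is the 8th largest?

S

The consecutive relations fix a unique order: L < W < N < V < S < Q < X < M < T < R < P < U.
The 8th largest is S.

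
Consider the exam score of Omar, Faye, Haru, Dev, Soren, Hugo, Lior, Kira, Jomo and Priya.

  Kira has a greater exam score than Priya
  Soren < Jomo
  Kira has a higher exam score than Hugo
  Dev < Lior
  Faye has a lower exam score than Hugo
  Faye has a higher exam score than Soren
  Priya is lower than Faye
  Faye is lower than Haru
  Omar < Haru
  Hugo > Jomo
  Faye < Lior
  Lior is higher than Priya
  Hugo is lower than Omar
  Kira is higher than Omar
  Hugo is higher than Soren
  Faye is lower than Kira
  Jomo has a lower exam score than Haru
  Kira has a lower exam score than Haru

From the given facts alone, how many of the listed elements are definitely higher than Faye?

5

The elements the relations force above Faye are Hugo, Omar, Kira, Lior, Haru — no chain reaches any other.
That is 5.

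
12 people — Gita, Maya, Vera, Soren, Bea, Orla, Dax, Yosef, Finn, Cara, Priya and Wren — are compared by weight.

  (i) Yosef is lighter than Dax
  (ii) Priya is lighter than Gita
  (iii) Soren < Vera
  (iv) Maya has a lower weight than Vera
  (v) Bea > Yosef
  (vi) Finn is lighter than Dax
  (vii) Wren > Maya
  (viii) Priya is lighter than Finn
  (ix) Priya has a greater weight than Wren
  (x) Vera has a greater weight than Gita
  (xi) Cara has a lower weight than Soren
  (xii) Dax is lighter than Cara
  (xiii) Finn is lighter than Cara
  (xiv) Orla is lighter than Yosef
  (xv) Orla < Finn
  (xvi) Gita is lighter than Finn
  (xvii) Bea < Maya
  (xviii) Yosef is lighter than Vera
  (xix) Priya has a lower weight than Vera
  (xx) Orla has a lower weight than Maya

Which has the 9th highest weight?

The consecutive relations fix a unique order: Orla < Yosef < Bea < Maya < Wren < Priya < Gita < Finn < Dax < Cara < Soren < Vera.
Counting 9 from the largest end gives Maya.

Maya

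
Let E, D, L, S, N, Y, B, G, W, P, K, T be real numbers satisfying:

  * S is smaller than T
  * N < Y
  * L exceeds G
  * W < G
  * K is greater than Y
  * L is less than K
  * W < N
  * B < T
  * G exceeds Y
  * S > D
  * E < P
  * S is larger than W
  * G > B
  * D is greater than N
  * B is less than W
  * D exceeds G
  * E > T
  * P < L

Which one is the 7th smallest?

The consecutive relations fix a unique order: B < W < N < Y < G < D < S < T < E < P < L < K.
Counting 7 from the smallest end gives S.

S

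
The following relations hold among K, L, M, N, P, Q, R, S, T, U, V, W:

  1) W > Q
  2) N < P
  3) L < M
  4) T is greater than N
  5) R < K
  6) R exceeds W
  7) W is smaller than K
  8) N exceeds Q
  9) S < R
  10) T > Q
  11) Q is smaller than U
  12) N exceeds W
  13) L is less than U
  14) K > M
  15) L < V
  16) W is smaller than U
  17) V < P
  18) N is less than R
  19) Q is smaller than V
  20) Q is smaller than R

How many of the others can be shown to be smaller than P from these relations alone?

Directly below P: N, V.
One step further: Q, L, W (5 so far).
No other element is forced below P by the given relations, so the count is 5.

5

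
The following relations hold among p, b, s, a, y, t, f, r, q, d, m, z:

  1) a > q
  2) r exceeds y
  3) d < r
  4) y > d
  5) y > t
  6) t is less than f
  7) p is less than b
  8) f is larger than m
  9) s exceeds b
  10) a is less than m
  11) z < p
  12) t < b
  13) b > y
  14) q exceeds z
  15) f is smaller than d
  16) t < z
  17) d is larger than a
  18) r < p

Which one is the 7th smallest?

Piecing the relations together gives one ordering: t < z < q < a < m < f < d < y < r < p < b < s.
Counting 7 from the smallest end gives d.

d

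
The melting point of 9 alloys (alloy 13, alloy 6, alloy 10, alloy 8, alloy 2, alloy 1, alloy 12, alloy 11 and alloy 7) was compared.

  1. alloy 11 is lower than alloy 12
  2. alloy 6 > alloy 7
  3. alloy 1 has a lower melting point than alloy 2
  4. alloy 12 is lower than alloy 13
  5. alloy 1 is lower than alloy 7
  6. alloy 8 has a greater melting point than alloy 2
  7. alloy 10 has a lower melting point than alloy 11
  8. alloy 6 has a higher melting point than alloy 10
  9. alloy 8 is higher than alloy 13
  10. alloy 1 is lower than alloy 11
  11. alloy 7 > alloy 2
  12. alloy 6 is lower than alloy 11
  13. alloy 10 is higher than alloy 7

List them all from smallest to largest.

alloy 1 < alloy 2 < alloy 7 < alloy 10 < alloy 6 < alloy 11 < alloy 12 < alloy 13 < alloy 8

The consecutive links are each given: alloy 1 < alloy 2; alloy 2 < alloy 7; alloy 7 < alloy 10; alloy 10 < alloy 6; alloy 6 < alloy 11; alloy 11 < alloy 12; alloy 12 < alloy 13; alloy 13 < alloy 8.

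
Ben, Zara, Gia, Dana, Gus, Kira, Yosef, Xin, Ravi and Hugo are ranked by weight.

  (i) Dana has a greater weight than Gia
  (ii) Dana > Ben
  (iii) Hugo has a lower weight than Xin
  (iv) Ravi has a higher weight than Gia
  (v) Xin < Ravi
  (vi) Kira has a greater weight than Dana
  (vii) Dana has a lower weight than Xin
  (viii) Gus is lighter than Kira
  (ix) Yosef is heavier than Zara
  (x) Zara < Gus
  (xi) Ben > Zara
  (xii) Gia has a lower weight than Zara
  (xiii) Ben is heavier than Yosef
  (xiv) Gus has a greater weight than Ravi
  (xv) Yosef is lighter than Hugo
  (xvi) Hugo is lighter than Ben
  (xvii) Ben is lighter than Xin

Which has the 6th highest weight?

Ben

Chaining the given pairs: Gia < Zara < Yosef < Hugo < Ben < Dana < Xin < Ravi < Gus < Kira.
Counting 6 from the largest end gives Ben.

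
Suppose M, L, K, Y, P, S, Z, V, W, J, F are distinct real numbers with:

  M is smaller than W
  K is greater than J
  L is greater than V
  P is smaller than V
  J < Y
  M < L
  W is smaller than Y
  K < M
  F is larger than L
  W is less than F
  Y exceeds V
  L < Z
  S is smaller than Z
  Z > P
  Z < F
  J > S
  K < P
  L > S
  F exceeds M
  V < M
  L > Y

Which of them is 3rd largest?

L

The consecutive relations fix a unique order: S < J < K < P < V < M < W < Y < L < Z < F.
The 3rd largest is L.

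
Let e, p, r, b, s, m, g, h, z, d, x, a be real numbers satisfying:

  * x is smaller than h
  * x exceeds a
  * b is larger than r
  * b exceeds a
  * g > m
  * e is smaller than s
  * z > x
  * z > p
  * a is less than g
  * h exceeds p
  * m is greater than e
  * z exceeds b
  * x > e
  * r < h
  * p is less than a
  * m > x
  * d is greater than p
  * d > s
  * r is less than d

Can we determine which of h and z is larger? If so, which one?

Following every chain through h: below h we get e, p, a, x, r.
z is not reached, and no chain runs the other way from z to h.
So the given relations leave the order of h and z undetermined.

undetermined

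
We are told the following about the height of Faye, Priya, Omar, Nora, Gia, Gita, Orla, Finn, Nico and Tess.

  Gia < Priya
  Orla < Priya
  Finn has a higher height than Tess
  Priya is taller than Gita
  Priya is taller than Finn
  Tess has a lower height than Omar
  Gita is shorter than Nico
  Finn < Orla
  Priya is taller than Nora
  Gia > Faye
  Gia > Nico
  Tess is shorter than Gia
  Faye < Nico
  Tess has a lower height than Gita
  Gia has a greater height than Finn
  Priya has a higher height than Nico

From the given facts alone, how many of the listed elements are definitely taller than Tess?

From Tess the given relations immediately reach Gita, Finn, Gia, Omar.
From those, Orla, Nico, Priya — 7 in total.
No other element is forced above Tess by the given relations, so the count is 7.

7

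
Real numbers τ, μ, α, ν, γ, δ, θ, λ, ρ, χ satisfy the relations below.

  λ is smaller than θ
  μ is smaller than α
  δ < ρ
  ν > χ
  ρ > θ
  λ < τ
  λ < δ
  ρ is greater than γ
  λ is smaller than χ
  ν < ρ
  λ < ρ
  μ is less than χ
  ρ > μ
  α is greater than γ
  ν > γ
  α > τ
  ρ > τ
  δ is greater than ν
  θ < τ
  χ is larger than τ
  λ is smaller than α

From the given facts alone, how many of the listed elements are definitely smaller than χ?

From χ the given relations immediately reach λ, τ, μ.
From those, θ — 4 in total.
Nothing else is reachable below χ; 4 in all.

4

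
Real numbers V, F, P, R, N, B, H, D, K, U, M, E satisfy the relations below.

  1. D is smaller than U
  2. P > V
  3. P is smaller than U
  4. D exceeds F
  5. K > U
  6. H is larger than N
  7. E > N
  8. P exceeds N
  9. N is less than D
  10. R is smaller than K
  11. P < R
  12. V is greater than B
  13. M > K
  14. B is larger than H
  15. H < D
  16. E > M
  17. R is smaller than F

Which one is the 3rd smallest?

The consecutive relations fix a unique order: N < H < B < V < P < R < F < D < U < K < M < E.
The 3rd smallest is B.

B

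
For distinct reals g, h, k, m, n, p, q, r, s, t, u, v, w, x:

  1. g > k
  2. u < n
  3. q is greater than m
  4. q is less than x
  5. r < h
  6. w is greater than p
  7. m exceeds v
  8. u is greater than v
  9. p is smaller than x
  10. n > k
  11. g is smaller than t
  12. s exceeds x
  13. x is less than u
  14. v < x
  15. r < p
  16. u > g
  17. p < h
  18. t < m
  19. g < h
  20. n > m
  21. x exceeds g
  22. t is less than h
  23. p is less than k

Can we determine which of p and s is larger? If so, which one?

s

p < k and k < g give p < g.
Then g < t extends the chain to t.
Then t < m extends the chain to m.
Then m < q extends the chain to q.
Then q < x extends the chain to x.
With x < s: p < k < g < t < m < q < x < s.
So s is larger.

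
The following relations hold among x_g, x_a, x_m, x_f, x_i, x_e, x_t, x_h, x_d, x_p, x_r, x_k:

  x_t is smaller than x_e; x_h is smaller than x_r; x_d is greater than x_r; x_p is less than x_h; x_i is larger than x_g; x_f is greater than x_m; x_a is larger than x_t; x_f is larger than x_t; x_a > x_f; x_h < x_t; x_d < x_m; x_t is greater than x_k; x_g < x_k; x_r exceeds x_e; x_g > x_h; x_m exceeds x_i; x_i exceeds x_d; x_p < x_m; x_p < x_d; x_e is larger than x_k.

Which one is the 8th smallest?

The consecutive relations fix a unique order: x_p < x_h < x_g < x_k < x_t < x_e < x_r < x_d < x_i < x_m < x_f < x_a.
The 8th smallest is x_d.

x_d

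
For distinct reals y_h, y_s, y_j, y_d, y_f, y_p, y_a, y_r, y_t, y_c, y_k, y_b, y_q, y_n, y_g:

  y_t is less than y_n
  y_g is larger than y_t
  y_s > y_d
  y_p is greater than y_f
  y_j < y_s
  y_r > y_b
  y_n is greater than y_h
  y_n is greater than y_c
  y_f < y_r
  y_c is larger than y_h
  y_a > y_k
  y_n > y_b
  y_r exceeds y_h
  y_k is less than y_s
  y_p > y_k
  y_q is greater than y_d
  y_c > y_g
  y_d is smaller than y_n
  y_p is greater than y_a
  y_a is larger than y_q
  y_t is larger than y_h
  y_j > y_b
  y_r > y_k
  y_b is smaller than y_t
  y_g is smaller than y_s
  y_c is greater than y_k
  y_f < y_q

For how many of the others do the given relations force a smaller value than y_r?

4

From y_r the given relations immediately reach y_f, y_h, y_k, y_b.
Nothing else is reachable below y_r; 4 in all.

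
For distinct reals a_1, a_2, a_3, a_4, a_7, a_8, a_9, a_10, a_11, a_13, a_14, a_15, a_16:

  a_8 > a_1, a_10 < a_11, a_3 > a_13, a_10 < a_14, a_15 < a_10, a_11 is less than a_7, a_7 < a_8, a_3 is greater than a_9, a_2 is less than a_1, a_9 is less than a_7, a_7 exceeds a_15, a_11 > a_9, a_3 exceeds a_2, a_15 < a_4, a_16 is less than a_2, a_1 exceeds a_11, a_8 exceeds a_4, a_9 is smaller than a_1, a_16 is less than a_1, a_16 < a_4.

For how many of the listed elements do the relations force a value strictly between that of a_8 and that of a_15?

Chaining upward from a_15 reaches: a_4, a_10, a_11, a_1, a_7, a_14.
Chaining downward from a_8 reaches: a_9, a_16, a_4, a_2, a_10, a_11, a_1, a_7.
Strictly between a_15 and a_8 are those in both lists: a_4, a_10, a_11, a_1, a_7 — 5 elements.

5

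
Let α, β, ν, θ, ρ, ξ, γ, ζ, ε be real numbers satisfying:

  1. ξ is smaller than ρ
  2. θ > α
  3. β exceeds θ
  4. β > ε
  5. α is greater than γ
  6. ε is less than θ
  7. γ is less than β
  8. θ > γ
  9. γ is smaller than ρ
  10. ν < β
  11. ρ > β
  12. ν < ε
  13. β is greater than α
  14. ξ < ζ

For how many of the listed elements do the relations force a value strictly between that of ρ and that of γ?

The relations place γ below ρ. An element lies strictly between them when it is forced above γ and also forced below ρ.
Above γ: {α, θ, β}. Below ρ: {ξ, α, ν, ε, θ, β}.
Intersection: {α, θ, β} — 3.

3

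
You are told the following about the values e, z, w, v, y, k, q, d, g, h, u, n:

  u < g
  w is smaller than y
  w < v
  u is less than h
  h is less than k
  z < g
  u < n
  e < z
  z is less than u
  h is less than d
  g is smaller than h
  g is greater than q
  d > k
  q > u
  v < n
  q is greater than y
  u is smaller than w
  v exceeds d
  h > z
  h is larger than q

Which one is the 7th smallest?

Piecing the relations together gives one ordering: e < z < u < w < y < q < g < h < k < d < v < n.
Counting 7 from the smallest end gives g.

g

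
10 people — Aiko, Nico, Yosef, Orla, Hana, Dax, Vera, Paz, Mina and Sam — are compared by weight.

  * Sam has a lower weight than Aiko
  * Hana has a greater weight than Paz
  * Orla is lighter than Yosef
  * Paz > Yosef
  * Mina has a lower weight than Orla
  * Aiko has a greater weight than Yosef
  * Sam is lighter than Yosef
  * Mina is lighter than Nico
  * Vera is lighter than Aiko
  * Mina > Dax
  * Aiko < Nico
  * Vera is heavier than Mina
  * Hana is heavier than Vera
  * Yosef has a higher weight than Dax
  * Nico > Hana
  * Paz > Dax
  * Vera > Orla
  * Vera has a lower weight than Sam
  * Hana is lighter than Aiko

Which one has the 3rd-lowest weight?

Orla

The consecutive relations fix a unique order: Dax < Mina < Orla < Vera < Sam < Yosef < Paz < Hana < Aiko < Nico.
Counting 3 from the smallest end gives Orla.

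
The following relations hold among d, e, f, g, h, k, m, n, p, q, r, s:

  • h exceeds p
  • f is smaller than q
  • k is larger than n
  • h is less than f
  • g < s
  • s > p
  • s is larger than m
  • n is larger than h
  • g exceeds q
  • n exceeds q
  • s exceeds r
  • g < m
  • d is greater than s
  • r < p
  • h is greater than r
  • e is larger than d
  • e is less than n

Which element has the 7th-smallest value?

m

The consecutive relations fix a unique order: r < p < h < f < q < g < m < s < d < e < n < k.
Counting 7 from the smallest end gives m.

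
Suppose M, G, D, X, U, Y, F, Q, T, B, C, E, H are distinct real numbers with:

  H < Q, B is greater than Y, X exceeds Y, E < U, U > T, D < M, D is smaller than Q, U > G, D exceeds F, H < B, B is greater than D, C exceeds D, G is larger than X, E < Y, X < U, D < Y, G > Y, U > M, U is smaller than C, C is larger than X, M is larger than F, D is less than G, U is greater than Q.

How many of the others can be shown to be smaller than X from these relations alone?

4

Directly below X: Y.
One step further: D, E (3 so far).
One step further: F (4 so far).
No other element is forced below X by the given relations, so the count is 4.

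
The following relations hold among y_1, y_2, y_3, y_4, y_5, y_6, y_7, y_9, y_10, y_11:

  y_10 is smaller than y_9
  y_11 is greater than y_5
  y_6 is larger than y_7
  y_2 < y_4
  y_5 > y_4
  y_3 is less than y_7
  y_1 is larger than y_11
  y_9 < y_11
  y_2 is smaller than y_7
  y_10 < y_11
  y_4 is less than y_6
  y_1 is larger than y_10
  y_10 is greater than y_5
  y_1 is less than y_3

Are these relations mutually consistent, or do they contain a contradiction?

Every relation is compatible with y_2 < y_4 < y_5 < y_10 < y_9 < y_11 < y_1 < y_3 < y_7 < y_6; the set is consistent.

consistent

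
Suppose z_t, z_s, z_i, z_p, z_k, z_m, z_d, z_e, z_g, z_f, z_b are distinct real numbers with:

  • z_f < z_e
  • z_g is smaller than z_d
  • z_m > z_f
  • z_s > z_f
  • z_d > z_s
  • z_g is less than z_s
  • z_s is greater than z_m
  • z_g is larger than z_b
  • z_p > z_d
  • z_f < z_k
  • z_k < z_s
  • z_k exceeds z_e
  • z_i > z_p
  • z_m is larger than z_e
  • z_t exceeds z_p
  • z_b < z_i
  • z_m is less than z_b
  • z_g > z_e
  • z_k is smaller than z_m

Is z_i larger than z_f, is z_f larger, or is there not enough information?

z_i

Link the given pairs in sequence: z_f < z_k; z_k < z_m; z_m < z_b; z_b < z_g; z_g < z_s; z_s < z_d; z_d < z_p; z_p < z_i.
Chaining these gives z_f < z_k < z_m < z_b < z_g < z_s < z_d < z_p < z_i.
So z_i is larger.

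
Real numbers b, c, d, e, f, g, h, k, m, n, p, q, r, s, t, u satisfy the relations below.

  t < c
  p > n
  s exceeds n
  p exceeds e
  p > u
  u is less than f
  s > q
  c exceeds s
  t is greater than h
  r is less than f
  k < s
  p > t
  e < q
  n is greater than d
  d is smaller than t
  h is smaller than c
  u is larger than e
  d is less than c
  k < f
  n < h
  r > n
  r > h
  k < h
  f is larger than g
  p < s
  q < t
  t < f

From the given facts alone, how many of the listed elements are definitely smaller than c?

10

Directly below c: d, h, t, s.
One step further: k, q, n, p (8 so far).
One step further: e, u (10 so far).
No other element is forced below c by the given relations, so the count is 10.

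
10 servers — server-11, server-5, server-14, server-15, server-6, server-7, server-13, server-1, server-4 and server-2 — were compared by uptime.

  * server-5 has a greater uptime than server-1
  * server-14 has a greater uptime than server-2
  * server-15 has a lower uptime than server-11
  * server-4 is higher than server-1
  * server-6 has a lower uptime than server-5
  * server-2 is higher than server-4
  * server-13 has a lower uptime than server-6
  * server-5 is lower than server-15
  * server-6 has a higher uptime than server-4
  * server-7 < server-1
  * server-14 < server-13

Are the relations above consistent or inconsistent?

consistent

The single ordering server-7 < server-1 < server-4 < server-2 < server-14 < server-13 < server-6 < server-5 < server-15 < server-11 satisfies every listed relation, so no contradiction arises.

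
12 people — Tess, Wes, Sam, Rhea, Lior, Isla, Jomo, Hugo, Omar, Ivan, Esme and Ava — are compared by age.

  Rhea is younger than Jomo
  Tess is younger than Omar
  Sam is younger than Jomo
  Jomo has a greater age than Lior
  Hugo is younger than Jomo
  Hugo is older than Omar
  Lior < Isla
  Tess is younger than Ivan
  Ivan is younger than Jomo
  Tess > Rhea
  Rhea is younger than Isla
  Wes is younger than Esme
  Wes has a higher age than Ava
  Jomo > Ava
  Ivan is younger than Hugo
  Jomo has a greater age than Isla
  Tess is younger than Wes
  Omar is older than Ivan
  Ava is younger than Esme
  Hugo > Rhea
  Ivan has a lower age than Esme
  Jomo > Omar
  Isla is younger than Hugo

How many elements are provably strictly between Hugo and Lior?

The relations place Lior below Hugo. An element lies strictly between them when it is forced above Lior and also forced below Hugo.
Above Lior: {Isla, Jomo}. Below Hugo: {Rhea, Tess, Ivan, Isla, Omar}.
Intersection: {Isla} — 1.

1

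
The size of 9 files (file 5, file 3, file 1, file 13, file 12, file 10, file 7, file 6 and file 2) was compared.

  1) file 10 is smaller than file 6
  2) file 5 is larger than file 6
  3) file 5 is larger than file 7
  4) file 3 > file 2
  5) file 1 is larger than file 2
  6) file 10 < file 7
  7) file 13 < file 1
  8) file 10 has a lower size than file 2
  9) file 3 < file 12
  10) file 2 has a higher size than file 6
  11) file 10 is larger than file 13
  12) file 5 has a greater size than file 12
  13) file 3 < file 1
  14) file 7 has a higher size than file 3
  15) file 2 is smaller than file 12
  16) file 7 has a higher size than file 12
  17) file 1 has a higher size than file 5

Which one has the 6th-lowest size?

The consecutive relations fix a unique order: file 13 < file 10 < file 6 < file 2 < file 3 < file 12 < file 7 < file 5 < file 1.
Counting 6 from the smallest end gives file 12.

file 12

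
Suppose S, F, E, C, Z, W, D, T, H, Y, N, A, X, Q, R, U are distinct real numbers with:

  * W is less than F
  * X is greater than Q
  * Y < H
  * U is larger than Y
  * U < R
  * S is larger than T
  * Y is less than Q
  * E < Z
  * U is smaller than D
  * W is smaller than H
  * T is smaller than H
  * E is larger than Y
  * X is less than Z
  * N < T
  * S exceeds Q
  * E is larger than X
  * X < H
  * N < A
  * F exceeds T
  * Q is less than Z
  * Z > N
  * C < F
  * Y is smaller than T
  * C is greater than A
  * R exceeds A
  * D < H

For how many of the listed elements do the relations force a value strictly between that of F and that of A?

The relations place A below F. An element lies strictly between them when it is forced above A and also forced below F.
Above A: {R, C}. Below F: {N, Y, C, T, W}.
Intersection: {C} — 1.

1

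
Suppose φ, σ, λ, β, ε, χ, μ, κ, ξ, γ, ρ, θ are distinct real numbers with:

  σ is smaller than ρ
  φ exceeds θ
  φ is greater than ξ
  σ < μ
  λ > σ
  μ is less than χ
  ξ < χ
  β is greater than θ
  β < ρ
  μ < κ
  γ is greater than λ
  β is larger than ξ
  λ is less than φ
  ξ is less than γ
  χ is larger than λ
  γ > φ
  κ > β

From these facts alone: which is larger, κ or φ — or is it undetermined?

undetermined

Following every chain through φ: above φ we get γ; below φ we get ξ, θ, σ, λ.
κ is not reached, and no chain runs the other way from κ to φ.
So the given relations leave the order of φ and κ undetermined.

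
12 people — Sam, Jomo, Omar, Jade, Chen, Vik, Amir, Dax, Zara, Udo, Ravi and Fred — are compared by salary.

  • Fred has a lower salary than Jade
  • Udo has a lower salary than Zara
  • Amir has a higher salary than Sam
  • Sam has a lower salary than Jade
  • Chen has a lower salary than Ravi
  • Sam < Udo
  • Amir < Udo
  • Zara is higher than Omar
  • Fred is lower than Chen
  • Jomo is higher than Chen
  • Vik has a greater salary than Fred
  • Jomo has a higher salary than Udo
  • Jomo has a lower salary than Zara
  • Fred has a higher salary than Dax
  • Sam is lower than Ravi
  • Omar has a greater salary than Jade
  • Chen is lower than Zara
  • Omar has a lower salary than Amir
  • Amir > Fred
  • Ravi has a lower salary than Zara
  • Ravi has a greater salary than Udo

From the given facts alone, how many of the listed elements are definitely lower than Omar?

Directly below Omar: Jade.
One step further: Sam, Fred (3 so far).
One step further: Dax (4 so far).
No other element is forced below Omar by the given relations, so the count is 4.

4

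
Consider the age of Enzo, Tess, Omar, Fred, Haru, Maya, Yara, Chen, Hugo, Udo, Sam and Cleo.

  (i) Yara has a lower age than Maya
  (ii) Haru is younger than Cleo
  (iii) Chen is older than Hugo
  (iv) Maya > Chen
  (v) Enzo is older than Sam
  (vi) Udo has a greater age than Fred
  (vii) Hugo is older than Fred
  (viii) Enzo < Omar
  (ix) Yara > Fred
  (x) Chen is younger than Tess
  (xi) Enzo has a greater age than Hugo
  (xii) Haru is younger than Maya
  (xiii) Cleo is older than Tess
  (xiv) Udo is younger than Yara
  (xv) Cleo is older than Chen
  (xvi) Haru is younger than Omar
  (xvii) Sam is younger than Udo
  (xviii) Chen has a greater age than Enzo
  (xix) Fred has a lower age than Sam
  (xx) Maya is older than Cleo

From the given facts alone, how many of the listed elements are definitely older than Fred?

From Fred the given relations immediately reach Sam, Hugo, Udo, Yara.
From those, Enzo, Chen, Maya — 7 in total.
From those, Tess, Cleo, Omar — 10 in total.
No other element is forced above Fred by the given relations, so the count is 10.

10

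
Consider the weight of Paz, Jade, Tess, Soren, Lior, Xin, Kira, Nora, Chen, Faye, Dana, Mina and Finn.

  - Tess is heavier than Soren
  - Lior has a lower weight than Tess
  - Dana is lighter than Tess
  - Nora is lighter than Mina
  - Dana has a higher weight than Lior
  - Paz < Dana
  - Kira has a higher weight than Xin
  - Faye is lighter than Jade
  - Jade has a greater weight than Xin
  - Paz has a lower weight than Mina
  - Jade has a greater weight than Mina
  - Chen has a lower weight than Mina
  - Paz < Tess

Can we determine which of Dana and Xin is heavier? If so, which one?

undetermined

Following every chain through Xin: above Xin we get Kira, Jade.
Dana is not reached, and no chain runs the other way from Dana to Xin.
So the given relations leave the order of Xin and Dana undetermined.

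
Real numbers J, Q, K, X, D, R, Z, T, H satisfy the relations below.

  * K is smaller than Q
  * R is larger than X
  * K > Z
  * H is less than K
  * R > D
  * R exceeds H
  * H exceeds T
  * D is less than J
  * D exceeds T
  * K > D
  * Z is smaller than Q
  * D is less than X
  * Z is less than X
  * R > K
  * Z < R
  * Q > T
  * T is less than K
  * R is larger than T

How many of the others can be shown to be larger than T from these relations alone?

7

The elements the relations force above T are D, H, X, K, J, Q, R — no chain reaches any other.
That is 7.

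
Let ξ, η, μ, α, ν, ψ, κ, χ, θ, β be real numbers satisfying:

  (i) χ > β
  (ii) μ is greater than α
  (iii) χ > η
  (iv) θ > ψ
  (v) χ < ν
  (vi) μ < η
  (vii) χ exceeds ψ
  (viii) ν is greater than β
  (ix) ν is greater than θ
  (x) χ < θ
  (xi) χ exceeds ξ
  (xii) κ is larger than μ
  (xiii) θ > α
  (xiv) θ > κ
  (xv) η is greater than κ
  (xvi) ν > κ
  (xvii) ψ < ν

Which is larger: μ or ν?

ν

Link the given pairs in sequence: μ < κ; κ < η; η < χ; χ < θ; θ < ν.
Together: μ < κ < η < χ < θ < ν.
So μ < ν; ν is the larger of the two.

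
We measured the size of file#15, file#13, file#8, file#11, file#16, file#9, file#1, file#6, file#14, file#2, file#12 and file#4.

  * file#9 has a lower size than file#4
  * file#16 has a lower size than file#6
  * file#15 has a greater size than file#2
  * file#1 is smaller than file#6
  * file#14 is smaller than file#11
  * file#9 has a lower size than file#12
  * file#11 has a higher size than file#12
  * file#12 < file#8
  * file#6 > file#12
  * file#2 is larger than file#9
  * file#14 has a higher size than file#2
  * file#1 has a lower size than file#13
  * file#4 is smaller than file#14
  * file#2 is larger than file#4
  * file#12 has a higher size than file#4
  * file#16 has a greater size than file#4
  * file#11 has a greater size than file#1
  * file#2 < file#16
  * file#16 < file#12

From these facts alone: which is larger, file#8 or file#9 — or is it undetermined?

The relevant relations are file#9 < file#4; file#4 < file#2; file#2 < file#16; file#16 < file#12; file#12 < file#8.
Chaining these gives file#9 < file#4 < file#2 < file#16 < file#12 < file#8.
So file#8 is larger.

file#8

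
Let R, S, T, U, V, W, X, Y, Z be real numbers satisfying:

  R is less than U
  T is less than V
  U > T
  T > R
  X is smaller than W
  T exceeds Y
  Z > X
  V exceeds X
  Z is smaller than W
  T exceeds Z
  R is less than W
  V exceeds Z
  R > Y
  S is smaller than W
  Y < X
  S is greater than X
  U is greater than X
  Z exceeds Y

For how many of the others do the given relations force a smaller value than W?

5

From W the given relations immediately reach R, X, S, Z.
From those, Y — 5 in total.
Nothing else is reachable below W; 5 in all.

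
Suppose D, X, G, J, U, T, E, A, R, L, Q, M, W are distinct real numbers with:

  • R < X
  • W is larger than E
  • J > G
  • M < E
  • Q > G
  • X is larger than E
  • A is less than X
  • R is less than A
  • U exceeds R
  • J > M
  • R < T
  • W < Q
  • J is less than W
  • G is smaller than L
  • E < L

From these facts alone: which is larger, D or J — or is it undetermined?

Following every chain through D: nothing is chained to D.
J is not reached, and no chain runs the other way from J to D.
So the given relations leave the order of D and J undetermined.

undetermined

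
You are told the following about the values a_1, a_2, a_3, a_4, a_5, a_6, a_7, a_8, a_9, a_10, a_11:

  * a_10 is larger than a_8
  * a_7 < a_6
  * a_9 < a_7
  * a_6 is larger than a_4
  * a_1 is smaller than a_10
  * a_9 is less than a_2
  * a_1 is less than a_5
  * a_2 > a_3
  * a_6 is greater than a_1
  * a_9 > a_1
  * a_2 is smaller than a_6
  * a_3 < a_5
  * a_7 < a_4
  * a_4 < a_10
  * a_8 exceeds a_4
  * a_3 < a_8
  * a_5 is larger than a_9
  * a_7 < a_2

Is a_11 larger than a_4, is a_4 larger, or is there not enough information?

Following every chain through a_11: nothing is chained to a_11.
a_4 is not reached, and no chain runs the other way from a_4 to a_11.
So the given relations leave the order of a_11 and a_4 undetermined.

undetermined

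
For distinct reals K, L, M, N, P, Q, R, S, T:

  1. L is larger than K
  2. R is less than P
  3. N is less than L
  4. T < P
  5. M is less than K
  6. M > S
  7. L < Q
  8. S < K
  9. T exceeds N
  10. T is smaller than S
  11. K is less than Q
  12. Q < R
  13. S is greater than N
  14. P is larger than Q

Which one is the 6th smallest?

Piecing the relations together gives one ordering: N < T < S < M < K < L < Q < R < P.
The 6th smallest is L.

L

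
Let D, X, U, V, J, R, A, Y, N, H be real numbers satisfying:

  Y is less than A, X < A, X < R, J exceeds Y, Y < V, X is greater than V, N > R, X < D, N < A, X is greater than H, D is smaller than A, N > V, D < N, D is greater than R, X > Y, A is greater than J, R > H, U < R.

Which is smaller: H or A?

H < X and X < R give H < R.
With R < D: H < X < R < D.
Then D < N extends the chain to N.
Then N < A extends the chain to A.
So H < A; H is the smaller of the two.

H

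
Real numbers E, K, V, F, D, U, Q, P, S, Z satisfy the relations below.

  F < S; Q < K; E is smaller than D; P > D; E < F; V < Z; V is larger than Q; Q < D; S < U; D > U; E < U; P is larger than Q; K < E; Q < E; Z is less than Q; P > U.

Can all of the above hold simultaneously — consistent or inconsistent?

We have Q < V stated directly, yet also V < Z < Q by chaining the others — so V < Q. Contradiction.

inconsistent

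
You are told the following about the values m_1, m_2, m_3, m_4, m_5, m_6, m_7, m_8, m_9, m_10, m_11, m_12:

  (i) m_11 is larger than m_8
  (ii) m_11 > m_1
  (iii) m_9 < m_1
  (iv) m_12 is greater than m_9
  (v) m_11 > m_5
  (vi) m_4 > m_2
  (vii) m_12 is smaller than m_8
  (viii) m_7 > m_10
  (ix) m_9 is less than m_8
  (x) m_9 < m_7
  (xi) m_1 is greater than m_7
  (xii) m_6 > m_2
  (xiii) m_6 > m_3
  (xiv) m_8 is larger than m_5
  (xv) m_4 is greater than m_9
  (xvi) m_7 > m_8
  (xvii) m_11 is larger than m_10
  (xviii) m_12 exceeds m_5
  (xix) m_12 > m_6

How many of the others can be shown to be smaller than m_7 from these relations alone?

8

From m_7 the given relations immediately reach m_9, m_10, m_8.
From those, m_5, m_12 — 5 in total.
From those, m_6 — 6 in total.
From those, m_2, m_3 — 8 in total.
No other element is forced below m_7 by the given relations, so the count is 8.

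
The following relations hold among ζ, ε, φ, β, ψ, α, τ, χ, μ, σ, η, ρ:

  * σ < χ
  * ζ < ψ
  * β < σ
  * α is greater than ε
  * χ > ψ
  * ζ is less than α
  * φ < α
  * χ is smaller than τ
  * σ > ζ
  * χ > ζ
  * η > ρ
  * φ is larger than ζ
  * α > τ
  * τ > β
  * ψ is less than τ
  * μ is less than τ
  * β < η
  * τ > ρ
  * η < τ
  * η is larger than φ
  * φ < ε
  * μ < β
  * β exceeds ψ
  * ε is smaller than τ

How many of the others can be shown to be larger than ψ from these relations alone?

6

The elements the relations force above ψ are β, σ, η, χ, τ, α — no chain reaches any other.
That is 6.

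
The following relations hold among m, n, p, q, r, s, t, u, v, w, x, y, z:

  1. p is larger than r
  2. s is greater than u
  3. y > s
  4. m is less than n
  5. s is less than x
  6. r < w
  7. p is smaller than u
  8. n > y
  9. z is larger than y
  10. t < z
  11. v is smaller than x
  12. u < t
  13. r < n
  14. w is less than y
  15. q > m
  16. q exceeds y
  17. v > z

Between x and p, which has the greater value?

x

p < u and u < s give p < s.
With s < y: p < u < s < y.
With y < z: p < u < s < y < z.
Then z < v extends the chain to v.
With v < x: p < u < s < y < z < v < x.
So p < x; x is the larger of the two.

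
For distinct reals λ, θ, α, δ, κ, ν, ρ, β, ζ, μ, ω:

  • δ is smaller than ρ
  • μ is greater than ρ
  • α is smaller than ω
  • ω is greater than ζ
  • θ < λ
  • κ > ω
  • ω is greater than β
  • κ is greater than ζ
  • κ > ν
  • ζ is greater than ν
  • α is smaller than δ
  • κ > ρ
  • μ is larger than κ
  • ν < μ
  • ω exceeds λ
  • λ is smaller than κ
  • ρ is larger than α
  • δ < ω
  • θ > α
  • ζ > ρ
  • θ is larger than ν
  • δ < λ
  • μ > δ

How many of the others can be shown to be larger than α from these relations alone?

The elements the relations force above α are δ, ρ, θ, ζ, λ, ω, κ, μ — no chain reaches any other.
That is 8.

8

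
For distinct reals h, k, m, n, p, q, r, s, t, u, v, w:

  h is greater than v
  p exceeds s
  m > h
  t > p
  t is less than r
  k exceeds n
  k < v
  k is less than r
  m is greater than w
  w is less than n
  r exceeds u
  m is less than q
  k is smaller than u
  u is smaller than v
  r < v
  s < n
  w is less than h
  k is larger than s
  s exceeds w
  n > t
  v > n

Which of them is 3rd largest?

The consecutive relations fix a unique order: w < s < p < t < n < k < u < r < v < h < m < q.
The 3rd largest is h.

h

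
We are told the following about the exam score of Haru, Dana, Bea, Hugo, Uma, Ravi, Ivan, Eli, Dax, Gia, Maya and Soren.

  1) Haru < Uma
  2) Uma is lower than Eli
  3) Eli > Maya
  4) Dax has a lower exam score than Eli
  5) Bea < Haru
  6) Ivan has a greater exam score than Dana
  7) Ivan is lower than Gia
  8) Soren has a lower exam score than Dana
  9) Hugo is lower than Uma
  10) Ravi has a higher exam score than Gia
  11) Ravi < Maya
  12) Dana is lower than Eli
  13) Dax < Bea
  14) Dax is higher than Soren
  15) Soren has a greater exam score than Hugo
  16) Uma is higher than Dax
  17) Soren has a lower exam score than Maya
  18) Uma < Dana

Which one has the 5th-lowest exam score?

Chaining the given pairs: Hugo < Soren < Dax < Bea < Haru < Uma < Dana < Ivan < Gia < Ravi < Maya < Eli.
The 5th smallest is Haru.

Haru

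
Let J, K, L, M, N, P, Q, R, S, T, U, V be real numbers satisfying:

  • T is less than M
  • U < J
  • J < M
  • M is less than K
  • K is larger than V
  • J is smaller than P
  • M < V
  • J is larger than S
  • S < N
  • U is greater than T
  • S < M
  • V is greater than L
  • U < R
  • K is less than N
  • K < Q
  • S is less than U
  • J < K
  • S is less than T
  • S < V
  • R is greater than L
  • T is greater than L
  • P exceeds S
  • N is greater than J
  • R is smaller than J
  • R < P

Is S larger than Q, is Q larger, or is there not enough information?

S < T and T < U give S < U.
Then U < R extends the chain to R.
Then R < J extends the chain to J.
Then J < M extends the chain to M.
With M < V: S < T < U < R < J < M < V.
Then V < K extends the chain to K.
Then K < Q extends the chain to Q.
So Q is larger.

Q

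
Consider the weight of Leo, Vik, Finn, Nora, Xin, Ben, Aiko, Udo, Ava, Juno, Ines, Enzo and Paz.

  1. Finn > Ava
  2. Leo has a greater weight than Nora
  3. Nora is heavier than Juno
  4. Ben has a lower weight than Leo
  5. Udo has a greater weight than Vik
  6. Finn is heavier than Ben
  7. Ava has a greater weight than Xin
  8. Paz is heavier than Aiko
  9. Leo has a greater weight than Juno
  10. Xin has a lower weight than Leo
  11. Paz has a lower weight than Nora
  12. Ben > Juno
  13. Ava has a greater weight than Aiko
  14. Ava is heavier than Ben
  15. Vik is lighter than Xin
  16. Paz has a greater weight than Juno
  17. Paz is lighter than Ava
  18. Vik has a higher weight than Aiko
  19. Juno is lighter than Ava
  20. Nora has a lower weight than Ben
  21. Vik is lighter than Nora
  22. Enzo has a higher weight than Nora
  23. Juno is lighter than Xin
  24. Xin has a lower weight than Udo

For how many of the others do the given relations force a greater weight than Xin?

4

From Xin the given relations immediately reach Ava, Leo, Udo.
From those, Finn — 4 in total.
Nothing else is reachable above Xin; 4 in all.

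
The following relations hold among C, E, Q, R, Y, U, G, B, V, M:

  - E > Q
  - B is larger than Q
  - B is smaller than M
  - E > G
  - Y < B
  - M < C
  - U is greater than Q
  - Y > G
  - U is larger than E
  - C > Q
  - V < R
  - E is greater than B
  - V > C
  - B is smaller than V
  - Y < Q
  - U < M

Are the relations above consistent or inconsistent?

Every relation is compatible with G < Y < Q < B < E < U < M < C < V < R; the set is consistent.

consistent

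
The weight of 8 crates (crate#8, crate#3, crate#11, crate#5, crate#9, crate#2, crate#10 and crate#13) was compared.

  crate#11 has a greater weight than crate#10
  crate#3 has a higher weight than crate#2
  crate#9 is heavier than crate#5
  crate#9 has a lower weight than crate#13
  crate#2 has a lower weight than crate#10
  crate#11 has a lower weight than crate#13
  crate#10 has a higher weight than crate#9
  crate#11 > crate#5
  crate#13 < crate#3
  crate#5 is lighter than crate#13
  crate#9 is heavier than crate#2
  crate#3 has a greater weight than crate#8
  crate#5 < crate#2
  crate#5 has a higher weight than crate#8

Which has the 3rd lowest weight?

crate#2

The consecutive relations fix a unique order: crate#8 < crate#5 < crate#2 < crate#9 < crate#10 < crate#11 < crate#13 < crate#3.
Counting 3 from the smallest end gives crate#2.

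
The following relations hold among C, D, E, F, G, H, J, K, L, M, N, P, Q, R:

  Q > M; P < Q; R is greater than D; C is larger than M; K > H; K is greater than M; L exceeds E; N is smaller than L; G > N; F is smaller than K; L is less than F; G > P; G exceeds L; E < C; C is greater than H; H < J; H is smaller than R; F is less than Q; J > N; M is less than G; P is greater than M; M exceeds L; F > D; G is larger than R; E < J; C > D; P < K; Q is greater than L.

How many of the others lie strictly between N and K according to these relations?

Chaining upward from N reaches: L, M, P, F, G, J, Q, C.
Chaining downward from K reaches: E, L, M, P, H, D, F.
Strictly between N and K are those in both lists: L, M, P, F — 4 elements.

4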